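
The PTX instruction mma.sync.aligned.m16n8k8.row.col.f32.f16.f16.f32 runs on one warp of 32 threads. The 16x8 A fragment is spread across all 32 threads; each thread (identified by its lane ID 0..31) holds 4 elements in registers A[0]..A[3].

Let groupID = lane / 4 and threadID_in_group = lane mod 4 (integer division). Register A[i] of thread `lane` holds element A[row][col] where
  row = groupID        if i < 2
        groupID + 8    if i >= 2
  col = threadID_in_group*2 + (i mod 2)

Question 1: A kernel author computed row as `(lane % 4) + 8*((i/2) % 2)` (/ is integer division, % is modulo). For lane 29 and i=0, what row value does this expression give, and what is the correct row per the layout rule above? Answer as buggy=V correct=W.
buggy=1 correct=7

`(lane % 4) + 8*((i/2) % 2)`[29,0]->1
29: g=7,t=1
[0] (7+0,1*2+0) = (7,2)
row: 1 vs 7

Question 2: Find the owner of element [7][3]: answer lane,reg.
29,1

r=7⇒gr=7,Rb=0  c=3⇒th=1,odd=1
L=7*4+1=29  i=0*2+1=1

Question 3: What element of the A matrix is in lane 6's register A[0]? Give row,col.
1,4

lane 6: g=1 (6/4), t=2 (6%4)
i=0: r=1+0=1, c=2*2+0=4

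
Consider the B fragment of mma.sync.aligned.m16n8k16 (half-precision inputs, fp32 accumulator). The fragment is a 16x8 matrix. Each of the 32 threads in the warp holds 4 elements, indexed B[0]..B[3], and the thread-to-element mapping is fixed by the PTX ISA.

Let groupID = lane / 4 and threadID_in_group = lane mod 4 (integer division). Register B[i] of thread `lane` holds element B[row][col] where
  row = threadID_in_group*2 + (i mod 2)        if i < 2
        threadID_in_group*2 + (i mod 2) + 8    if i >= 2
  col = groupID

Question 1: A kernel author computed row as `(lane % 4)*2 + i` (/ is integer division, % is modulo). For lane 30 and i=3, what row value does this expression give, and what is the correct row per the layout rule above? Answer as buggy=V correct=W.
`(lane % 4)*2 + i`[30,3]→7
lane 30→30/4=7, 30 mod 4=2
i=3  r:2·2+1+8→13  c:7
row: 7 vs 13

buggy=7 correct=13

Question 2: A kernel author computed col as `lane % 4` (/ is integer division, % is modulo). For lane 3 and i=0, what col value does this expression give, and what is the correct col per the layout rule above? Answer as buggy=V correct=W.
`lane % 4`[3,0]->3
lane 3: gid=0 (3/4), tid=3 (3%4)
i=0: r=3*2+0+0=6, c=gid=0
col: 3 vs 0

buggy=3 correct=0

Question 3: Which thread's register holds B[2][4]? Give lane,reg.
c: 4->gid=4  r: 2->r8=0,tid=1,i&1=0
L=4*4+1=17  i=0*2+0=0

17,0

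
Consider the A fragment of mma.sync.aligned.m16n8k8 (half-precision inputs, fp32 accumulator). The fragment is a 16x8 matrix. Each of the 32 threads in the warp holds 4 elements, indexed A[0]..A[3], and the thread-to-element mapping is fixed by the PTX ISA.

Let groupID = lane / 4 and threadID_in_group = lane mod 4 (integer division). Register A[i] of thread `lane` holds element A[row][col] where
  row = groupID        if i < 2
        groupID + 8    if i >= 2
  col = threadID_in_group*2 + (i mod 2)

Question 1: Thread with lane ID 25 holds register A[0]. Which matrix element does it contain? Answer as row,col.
lane 25: g=6 (25/4), t=1 (25%4)
i=0: r=6+0=6, c=1*2+0=2

6,2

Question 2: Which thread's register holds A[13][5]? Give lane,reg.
r=13→G=5,rhi=1  c=5→T=2,p=1
L=5*4+2=22  i=1*2+1=3

22,3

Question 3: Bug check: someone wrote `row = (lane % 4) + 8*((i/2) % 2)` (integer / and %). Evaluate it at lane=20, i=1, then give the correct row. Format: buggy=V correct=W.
buggy=0 correct=5

`(lane % 4) + 8*((i/2) % 2)`[20,1]=>0
lane 20: grp=5 (20/4), tig=0 (20%4)
i=1: r=5+0=5, c=0*2+1=1
row: 0 vs 5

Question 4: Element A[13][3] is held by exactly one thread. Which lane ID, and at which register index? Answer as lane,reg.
21,3

r=13->g=5,rb=1  c=3->t=1,b0=1
L=5*4+1=21  i=1*2+1=3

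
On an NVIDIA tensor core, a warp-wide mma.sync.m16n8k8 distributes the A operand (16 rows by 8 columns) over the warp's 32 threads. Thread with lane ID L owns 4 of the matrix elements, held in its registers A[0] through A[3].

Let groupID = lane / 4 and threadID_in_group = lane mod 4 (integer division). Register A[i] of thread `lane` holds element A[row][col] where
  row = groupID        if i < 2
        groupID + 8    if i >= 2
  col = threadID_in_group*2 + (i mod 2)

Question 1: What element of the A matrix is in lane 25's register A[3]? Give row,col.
14,3

25: G=6,T=1
[3] (6+8,1*2+1) = (14,3)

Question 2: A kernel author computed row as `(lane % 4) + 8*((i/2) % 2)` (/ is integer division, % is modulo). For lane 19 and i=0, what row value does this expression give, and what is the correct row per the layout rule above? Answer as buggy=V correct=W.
`(lane % 4) + 8*((i/2) % 2)`[19,0]=>3
lane 19: grp=4 (19/4), tig=3 (19%4)
i=0: r=4+0=4, c=3*2+0=6
row: 3 vs 4

buggy=3 correct=4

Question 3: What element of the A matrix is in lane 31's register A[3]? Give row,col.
15,7

lane 31: G=7 (31/4), T=3 (31%4)
i=3: r=7+8=15, c=3*2+1=7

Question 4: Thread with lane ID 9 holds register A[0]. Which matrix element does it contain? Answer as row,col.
lane 9: G=2 (9/4), T=1 (9%4)
i=0: r=2+0=2, c=1*2+0=2

2,2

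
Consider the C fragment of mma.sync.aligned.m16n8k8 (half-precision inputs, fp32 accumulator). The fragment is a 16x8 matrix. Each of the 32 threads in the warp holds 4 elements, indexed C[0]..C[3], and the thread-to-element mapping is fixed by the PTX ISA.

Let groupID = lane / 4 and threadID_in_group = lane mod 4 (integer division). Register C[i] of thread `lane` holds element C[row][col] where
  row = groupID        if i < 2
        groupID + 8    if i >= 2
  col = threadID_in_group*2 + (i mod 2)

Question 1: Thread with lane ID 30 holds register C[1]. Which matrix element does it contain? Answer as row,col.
7,5

30: g=7,t=2
[1] (7+0,2*2+1) = (7,5)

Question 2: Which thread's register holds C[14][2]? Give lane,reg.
25,2

r:14=>grp=6,rB=1  c:2=>tig=1,lo=0
L=6*4+1=25  i=1*2+0=2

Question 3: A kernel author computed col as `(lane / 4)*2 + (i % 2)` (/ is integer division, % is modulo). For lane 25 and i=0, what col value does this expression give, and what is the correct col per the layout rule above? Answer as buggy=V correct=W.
`(lane / 4)*2 + (i % 2)`[25,0]⇒12
25: gr=6,th=1
[0] (6+0,1*2+0) = (6,2)
col: 12 vs 2

buggy=12 correct=2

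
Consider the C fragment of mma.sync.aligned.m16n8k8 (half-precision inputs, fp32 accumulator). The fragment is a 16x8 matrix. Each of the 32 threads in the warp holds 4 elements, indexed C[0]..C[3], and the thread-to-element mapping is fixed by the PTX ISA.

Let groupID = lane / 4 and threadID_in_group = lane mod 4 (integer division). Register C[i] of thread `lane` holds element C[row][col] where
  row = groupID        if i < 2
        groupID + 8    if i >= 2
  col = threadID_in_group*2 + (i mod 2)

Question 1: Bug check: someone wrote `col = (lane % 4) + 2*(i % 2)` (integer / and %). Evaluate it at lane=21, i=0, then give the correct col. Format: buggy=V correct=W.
`(lane % 4) + 2*(i % 2)`[21,0]->1
L=21->g=21>>2=5, t=21&3=1
[0]->row 5+0=5  col 1·2+0=2
col: 1 vs 2

buggy=1 correct=2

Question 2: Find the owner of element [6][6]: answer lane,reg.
27,0

r: 6->gid=6,r8=0  c: 6->tid=3,i&1=0
L=6*4+3=27  i=0*2+0=0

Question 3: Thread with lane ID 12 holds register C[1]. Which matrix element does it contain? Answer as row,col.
3,1

12: gid=3,tid=0
[1] (3+0,0*2+1) = (3,1)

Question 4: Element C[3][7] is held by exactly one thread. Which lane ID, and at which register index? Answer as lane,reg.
r: 3->gid=3,r8=0  c: 7->tid=3,i&1=1
L=3*4+3=15  i=0*2+1=1

15,1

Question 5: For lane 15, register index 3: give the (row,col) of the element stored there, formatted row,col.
lane 15=>15/4=3, 15 mod 4=3
i=3  r:3+8=>11  c:2·3+1=>7

11,7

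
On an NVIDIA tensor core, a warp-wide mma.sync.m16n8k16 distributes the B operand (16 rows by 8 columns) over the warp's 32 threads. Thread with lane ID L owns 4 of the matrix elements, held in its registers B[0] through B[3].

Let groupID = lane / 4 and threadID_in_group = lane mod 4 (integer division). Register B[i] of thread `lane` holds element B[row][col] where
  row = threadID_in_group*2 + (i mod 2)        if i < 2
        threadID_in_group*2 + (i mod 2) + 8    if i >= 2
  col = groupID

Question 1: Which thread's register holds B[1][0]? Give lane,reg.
c=0⇒gr=0  r=1⇒Rb=0,th=0,odd=1
L=0*4+0=0  i=0*2+1=1

0,1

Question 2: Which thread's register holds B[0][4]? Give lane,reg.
c:4=>grp=4  r:0=>rB=0,tig=0,lo=0
L=4*4+0=16  i=0*2+0=0

16,0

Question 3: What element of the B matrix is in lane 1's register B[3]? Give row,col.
11,0

1: g=0,t=1
[3] (1*2+1+8,0) = (11,0)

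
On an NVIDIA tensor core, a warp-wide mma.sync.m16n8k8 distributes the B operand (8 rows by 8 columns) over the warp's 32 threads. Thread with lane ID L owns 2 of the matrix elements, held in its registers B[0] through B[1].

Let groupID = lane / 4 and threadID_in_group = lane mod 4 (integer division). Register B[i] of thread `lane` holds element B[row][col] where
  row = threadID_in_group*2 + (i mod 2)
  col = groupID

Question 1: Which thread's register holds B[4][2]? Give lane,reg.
10,0

c: 2->gid=2  r: 4->tid=2,i&1=0
L=2*4+2=10  i=0=0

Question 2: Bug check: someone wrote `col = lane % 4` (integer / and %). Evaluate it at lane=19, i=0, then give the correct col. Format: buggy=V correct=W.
`lane % 4`[19,0]→3
L=19→G=19>>2=4, T=19&3=3
[0]→row 3·2+0=6  col G=4
col: 3 vs 4

buggy=3 correct=4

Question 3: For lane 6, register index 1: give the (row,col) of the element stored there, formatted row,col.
5,1

lane 6: gid=1 (6/4), tid=2 (6%4)
i=1: r=2*2+1=5, c=gid=1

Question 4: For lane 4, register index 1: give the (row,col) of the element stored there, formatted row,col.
lane 4: G=1 (4/4), T=0 (4%4)
i=1: r=0*2+1=1, c=G=1

1,1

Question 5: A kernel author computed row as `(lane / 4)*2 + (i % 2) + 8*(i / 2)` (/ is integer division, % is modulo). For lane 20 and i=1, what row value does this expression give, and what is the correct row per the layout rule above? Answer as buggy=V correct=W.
buggy=11 correct=1

`(lane / 4)*2 + (i % 2) + 8*(i / 2)`[20,1]->11
lane 20->20/4=5, 20 mod 4=0
i=1  r:2·0+1->1  c:5
row: 11 vs 1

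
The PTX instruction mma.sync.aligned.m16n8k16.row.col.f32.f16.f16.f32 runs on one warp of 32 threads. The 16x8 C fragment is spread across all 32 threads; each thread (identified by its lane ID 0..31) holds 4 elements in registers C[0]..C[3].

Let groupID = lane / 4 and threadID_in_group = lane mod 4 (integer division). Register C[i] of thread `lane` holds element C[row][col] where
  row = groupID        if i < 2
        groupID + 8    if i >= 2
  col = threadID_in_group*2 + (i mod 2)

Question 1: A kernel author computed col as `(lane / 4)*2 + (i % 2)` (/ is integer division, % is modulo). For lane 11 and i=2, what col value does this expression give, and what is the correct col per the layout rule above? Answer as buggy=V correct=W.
buggy=4 correct=6

`(lane / 4)*2 + (i % 2)`[11,2]⇒4
11: gr=2,th=3
[2] (2+8,3*2+0) = (10,6)
col: 4 vs 6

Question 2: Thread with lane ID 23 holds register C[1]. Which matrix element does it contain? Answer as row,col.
lane 23: grp=5 (23/4), tig=3 (23%4)
i=1: r=5+0=5, c=3*2+1=7

5,7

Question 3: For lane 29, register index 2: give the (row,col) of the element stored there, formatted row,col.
lane 29: grp=7 (29/4), tig=1 (29%4)
i=2: r=7+8=15, c=1*2+0=2

15,2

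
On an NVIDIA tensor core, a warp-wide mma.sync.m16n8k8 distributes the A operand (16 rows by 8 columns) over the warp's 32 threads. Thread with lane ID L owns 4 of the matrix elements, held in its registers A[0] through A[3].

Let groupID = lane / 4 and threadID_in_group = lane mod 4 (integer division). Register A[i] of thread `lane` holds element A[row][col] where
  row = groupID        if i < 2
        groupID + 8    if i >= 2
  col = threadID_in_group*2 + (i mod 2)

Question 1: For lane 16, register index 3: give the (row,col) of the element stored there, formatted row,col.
lane 16: gr=4 (16/4), th=0 (16%4)
i=3: r=4+8=12, c=0*2+1=1

12,1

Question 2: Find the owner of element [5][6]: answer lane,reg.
23,0

r:5=>grp=5,rB=0  c:6=>tig=3,lo=0
L=5*4+3=23  i=0*2+0=0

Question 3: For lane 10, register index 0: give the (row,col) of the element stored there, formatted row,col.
2,4

lane 10: grp=2 (10/4), tig=2 (10%4)
i=0: r=2+0=2, c=2*2+0=4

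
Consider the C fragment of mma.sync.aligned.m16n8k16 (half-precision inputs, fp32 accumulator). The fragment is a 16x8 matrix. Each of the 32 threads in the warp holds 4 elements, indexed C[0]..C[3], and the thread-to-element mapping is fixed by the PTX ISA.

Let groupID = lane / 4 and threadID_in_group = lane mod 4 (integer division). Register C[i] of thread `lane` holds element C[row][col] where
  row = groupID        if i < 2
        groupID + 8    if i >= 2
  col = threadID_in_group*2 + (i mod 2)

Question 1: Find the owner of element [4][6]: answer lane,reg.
19,0

r: 4->gid=4,r8=0  c: 6->tid=3,i&1=0
L=4*4+3=19  i=0*2+0=0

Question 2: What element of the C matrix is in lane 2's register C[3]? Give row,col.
lane 2->2/4=0, 2 mod 4=2
i=3  r:0+8->8  c:2·2+1->5

8,5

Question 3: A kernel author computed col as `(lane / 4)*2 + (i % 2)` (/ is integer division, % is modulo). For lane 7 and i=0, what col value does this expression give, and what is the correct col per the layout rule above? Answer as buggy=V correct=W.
buggy=2 correct=6

`(lane / 4)*2 + (i % 2)`[7,0]⇒2
lane 7⇒7/4=1, 7 mod 4=3
i=0  r:1+0⇒1  c:2·3+0⇒6
col: 2 vs 6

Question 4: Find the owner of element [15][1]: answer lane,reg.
r=15→G=7,rhi=1  c=1→T=0,p=1
L=7*4+0=28  i=1*2+1=3

28,3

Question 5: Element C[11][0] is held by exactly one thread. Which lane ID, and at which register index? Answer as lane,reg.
12,2

r=11→G=3,rhi=1  c=0→T=0,p=0
L=3*4+0=12  i=1*2+0=2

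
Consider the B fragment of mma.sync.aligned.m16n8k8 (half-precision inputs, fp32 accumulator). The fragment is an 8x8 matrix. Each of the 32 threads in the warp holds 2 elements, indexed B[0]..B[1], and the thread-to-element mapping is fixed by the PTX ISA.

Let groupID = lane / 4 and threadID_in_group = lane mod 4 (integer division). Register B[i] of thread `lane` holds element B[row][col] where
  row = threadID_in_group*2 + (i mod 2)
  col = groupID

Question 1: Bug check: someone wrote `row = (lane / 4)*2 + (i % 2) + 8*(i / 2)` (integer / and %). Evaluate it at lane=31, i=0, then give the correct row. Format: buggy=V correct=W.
buggy=14 correct=6

`(lane / 4)*2 + (i % 2) + 8*(i / 2)`[31,0]=>14
L=31=>grp=31>>2=7, tig=31&3=3
[0]=>row 3·2+0=6  col grp=7
row: 14 vs 6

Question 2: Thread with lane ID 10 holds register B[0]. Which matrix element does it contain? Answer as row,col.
4,2

lane 10->10/4=2, 10 mod 4=2
i=0  r:2·2+0->4  c:2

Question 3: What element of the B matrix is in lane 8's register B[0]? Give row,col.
8: g=2,t=0
[0] (0*2+0,2) = (0,2)

0,2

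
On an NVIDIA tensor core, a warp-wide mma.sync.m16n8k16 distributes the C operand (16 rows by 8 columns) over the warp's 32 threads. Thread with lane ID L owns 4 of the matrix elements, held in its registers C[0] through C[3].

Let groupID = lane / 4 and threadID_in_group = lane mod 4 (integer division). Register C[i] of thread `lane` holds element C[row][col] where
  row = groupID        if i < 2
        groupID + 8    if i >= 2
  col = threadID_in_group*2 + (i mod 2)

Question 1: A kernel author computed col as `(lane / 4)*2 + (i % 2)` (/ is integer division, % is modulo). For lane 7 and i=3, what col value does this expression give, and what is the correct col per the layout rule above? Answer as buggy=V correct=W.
`(lane / 4)*2 + (i % 2)`[7,3]->3
L=7->g=7>>2=1, t=7&3=3
[3]->row 1+8=9  col 3·2+1=7
col: 3 vs 7

buggy=3 correct=7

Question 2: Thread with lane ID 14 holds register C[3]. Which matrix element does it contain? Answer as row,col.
11,5

14: gr=3,th=2
[3] (3+8,2*2+1) = (11,5)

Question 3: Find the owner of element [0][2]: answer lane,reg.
1,0

r=0→G=0,rhi=0  c=2→T=1,p=0
L=0*4+1=1  i=0*2+0=0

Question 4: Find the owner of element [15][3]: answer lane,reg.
r: 15->gid=7,r8=1  c: 3->tid=1,i&1=1
L=7*4+1=29  i=1*2+1=3

29,3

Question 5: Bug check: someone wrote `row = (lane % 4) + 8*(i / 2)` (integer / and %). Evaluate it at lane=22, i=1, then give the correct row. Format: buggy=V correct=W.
buggy=2 correct=5

`(lane % 4) + 8*(i / 2)`[22,1]=>2
22: grp=5,tig=2
[1] (5+0,2*2+1) = (5,5)
row: 2 vs 5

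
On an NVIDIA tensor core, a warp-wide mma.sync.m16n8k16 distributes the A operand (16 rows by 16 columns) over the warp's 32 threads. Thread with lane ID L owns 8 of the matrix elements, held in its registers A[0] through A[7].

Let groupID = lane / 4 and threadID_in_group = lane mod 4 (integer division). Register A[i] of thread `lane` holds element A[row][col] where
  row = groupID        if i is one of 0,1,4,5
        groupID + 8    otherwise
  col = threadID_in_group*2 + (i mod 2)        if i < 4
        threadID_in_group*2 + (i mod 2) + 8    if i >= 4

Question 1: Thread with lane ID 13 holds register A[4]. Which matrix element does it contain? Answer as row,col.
3,10

13: grp=3,tig=1
[4] (3+0,1*2+0+8) = (3,10)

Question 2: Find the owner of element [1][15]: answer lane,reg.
r=1⇒gr=1,Rb=0  c=15⇒Cb=1,th=3,odd=1
L=1*4+3=7  i=1*4+0*2+1=5

7,5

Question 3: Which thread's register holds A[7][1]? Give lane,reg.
28,1

r=7->g=7,rb=0  c=1->cb=0,t=0,b0=1
L=7*4+0=28  i=0*4+0*2+1=1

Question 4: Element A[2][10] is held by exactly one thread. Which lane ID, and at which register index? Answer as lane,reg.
9,4

r:2=>grp=2,rB=0  c:10=>cB=1,tig=1,lo=0
L=2*4+1=9  i=1*4+0*2+0=4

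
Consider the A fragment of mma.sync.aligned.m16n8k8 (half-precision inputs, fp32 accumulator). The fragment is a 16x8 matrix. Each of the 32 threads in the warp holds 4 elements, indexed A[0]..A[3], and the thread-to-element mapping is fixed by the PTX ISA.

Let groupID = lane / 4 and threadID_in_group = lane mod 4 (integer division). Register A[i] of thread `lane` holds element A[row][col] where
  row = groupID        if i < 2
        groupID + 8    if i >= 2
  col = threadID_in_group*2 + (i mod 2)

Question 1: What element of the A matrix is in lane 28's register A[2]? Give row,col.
L=28→G=28>>2=7, T=28&3=0
[2]→row 7+8=15  col 0·2+0=0

15,0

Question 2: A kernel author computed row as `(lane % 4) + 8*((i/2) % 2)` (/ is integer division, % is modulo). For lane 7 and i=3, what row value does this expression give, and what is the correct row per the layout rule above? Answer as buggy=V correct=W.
buggy=11 correct=9

`(lane % 4) + 8*((i/2) % 2)`[7,3]→11
lane 7→7/4=1, 7 mod 4=3
i=3  r:1+8→9  c:2·3+1→7
row: 11 vs 9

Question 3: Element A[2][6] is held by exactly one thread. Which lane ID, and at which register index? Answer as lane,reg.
r: 2->gid=2,r8=0  c: 6->tid=3,i&1=0
L=2*4+3=11  i=0*2+0=0

11,0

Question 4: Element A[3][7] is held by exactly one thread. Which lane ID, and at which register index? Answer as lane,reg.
15,1

r: 3->gid=3,r8=0  c: 7->tid=3,i&1=1
L=3*4+3=15  i=0*2+1=1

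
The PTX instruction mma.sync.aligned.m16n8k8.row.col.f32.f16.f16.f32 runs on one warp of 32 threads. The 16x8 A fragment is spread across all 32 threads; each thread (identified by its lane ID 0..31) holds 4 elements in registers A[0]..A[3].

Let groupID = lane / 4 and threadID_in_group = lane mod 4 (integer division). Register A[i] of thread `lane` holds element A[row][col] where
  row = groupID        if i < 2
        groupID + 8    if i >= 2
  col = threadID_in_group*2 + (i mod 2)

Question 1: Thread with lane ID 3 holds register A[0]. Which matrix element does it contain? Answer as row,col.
0,6

lane 3⇒3/4=0, 3 mod 4=3
i=0  r:0+0⇒0  c:2·3+0⇒6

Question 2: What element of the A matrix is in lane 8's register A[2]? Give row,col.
lane 8: grp=2 (8/4), tig=0 (8%4)
i=2: r=2+8=10, c=0*2+0=0

10,0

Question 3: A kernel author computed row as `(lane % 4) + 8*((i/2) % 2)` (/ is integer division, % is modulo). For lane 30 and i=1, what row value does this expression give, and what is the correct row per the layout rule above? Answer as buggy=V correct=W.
buggy=2 correct=7

`(lane % 4) + 8*((i/2) % 2)`[30,1]->2
lane 30: gid=7 (30/4), tid=2 (30%4)
i=1: r=7+0=7, c=2*2+1=5
row: 2 vs 7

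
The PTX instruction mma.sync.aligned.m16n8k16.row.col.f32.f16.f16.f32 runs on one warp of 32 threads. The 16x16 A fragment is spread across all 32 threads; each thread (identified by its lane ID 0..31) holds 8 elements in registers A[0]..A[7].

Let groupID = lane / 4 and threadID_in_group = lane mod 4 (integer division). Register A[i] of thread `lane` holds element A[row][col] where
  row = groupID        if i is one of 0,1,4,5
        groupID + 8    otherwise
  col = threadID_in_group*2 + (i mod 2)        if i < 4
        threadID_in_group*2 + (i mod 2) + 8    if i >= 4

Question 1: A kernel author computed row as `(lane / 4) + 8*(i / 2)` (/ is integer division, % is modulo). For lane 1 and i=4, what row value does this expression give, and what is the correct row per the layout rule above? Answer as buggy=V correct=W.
buggy=16 correct=0

`(lane / 4) + 8*(i / 2)`[1,4]→16
L=1→G=1>>2=0, T=1&3=1
[4]→row 0+0=0  col 1·2+0+8=10
row: 16 vs 0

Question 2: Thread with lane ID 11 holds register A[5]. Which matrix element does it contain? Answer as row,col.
2,15

L=11⇒gr=11>>2=2, th=11&3=3
[5]⇒row 2+0=2  col 3·2+1+8=15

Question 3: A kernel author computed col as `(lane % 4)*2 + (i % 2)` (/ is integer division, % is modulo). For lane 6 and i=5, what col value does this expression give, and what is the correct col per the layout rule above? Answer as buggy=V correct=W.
`(lane % 4)*2 + (i % 2)`[6,5]->5
lane 6: g=1 (6/4), t=2 (6%4)
i=5: r=1+0=1, c=2*2+1+8=13
col: 5 vs 13

buggy=5 correct=13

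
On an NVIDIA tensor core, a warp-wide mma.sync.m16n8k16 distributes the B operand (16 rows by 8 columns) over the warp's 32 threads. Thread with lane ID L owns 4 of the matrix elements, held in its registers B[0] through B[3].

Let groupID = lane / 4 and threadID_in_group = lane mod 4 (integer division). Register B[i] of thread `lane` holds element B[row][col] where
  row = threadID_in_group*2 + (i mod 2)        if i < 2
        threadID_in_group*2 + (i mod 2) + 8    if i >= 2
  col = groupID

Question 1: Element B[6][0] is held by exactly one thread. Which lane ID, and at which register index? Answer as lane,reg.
c=0⇒gr=0  r=6⇒Rb=0,th=3,odd=0
L=0*4+3=3  i=0*2+0=0

3,0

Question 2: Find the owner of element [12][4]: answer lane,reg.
18,2

c=4→G=4  r=12→rhi=1,T=2,p=0
L=4*4+2=18  i=1*2+0=2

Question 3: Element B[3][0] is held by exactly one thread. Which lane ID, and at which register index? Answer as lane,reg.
1,1

c=0->g=0  r=3->rb=0,t=1,b0=1
L=0*4+1=1  i=0*2+1=1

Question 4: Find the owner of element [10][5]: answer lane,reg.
c=5⇒gr=5  r=10⇒Rb=1,th=1,odd=0
L=5*4+1=21  i=1*2+0=2

21,2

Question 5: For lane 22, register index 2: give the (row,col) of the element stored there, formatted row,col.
12,5

L=22=>grp=22>>2=5, tig=22&3=2
[2]=>row 2·2+0+8=12  col grp=5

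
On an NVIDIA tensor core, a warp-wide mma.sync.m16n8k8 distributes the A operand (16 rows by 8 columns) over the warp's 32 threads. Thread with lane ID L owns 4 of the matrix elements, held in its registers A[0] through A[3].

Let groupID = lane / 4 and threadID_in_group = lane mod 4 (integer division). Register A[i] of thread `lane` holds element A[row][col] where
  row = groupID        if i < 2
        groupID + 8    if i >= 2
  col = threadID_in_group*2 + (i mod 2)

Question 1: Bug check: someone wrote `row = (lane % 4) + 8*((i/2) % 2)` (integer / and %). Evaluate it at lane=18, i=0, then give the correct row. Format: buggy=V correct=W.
buggy=2 correct=4

`(lane % 4) + 8*((i/2) % 2)`[18,0]=>2
18: grp=4,tig=2
[0] (4+0,2*2+0) = (4,4)
row: 2 vs 4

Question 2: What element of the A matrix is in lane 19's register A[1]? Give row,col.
4,7

lane 19: gid=4 (19/4), tid=3 (19%4)
i=1: r=4+0=4, c=3*2+1=7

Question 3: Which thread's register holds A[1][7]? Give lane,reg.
7,1

r=1⇒gr=1,Rb=0  c=7⇒th=3,odd=1
L=1*4+3=7  i=0*2+1=1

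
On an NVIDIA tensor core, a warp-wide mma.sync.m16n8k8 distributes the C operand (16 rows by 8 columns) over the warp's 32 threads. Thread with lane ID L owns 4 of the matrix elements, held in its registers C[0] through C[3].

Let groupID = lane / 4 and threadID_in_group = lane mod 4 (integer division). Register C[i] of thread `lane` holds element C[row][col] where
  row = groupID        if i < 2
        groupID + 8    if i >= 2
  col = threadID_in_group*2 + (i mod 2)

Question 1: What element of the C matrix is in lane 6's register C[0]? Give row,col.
6: grp=1,tig=2
[0] (1+0,2*2+0) = (1,4)

1,4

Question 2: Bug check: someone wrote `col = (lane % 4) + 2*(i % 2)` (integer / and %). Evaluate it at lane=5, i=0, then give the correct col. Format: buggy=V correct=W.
buggy=1 correct=2

`(lane % 4) + 2*(i % 2)`[5,0]=>1
lane 5=>5/4=1, 5 mod 4=1
i=0  r:1+0=>1  c:2·1+0=>2
col: 1 vs 2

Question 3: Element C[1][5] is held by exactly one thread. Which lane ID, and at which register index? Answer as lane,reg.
6,1

r: 1->gid=1,r8=0  c: 5->tid=2,i&1=1
L=1*4+2=6  i=0*2+1=1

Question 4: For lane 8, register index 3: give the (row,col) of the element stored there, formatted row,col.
lane 8: g=2 (8/4), t=0 (8%4)
i=3: r=2+8=10, c=0*2+1=1

10,1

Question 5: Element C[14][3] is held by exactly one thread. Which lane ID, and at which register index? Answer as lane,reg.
25,3

r=14->g=6,rb=1  c=3->t=1,b0=1
L=6*4+1=25  i=1*2+1=3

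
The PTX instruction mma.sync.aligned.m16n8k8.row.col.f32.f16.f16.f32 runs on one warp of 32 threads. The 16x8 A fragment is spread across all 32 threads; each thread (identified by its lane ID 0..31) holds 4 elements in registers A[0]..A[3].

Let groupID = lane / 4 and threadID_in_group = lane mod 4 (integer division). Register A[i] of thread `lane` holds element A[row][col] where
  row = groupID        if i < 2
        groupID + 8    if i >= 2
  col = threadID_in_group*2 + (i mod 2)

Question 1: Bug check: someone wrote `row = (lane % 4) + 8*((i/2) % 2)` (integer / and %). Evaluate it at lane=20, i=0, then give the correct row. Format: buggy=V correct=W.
buggy=0 correct=5

`(lane % 4) + 8*((i/2) % 2)`[20,0]->0
lane 20: g=5 (20/4), t=0 (20%4)
i=0: r=5+0=5, c=0*2+0=0
row: 0 vs 5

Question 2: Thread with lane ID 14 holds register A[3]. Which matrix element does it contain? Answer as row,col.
lane 14: grp=3 (14/4), tig=2 (14%4)
i=3: r=3+8=11, c=2*2+1=5

11,5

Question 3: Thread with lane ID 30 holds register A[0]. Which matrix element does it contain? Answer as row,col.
7,4

L=30=>grp=30>>2=7, tig=30&3=2
[0]=>row 7+0=7  col 2·2+0=4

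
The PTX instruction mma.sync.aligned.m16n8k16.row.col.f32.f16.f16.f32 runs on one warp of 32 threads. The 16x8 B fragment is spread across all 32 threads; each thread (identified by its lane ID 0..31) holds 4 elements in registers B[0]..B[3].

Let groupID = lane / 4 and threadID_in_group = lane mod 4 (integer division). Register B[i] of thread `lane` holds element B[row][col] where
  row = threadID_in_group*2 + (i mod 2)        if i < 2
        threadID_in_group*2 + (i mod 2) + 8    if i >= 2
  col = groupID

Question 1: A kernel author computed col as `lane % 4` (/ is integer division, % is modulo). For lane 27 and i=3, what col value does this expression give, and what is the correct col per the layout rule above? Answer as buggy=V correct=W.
buggy=3 correct=6

`lane % 4`[27,3]->3
lane 27->27/4=6, 27 mod 4=3
i=3  r:2·3+1+8->15  c:6
col: 3 vs 6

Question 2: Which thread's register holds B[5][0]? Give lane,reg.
2,1

c: 0->gid=0  r: 5->r8=0,tid=2,i&1=1
L=0*4+2=2  i=0*2+1=1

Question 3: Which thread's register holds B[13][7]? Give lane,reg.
30,3

c=7->g=7  r=13->rb=1,t=2,b0=1
L=7*4+2=30  i=1*2+1=3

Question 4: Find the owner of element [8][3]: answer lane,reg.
12,2

c=3⇒gr=3  r=8⇒Rb=1,th=0,odd=0
L=3*4+0=12  i=1*2+0=2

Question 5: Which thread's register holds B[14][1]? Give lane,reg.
7,2

c=1⇒gr=1  r=14⇒Rb=1,th=3,odd=0
L=1*4+3=7  i=1*2+0=2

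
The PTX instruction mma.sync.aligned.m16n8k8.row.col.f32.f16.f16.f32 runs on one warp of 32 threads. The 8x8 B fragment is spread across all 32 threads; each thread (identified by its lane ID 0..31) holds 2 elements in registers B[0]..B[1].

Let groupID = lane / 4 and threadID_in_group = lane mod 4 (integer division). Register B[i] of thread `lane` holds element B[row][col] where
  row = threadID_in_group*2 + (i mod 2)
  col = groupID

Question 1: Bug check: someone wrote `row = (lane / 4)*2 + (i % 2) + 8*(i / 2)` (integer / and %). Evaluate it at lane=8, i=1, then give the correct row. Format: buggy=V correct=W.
buggy=5 correct=1

`(lane / 4)*2 + (i % 2) + 8*(i / 2)`[8,1]=>5
L=8=>grp=8>>2=2, tig=8&3=0
[1]=>row 0·2+1=1  col grp=2
row: 5 vs 1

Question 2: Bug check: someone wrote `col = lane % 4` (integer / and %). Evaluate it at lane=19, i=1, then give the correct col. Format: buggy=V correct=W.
buggy=3 correct=4

`lane % 4`[19,1]→3
L=19→G=19>>2=4, T=19&3=3
[1]→row 3·2+1=7  col G=4
col: 3 vs 4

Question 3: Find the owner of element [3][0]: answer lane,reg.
1,1

c=0->g=0  r=3->t=1,b0=1
L=0*4+1=1  i=1=1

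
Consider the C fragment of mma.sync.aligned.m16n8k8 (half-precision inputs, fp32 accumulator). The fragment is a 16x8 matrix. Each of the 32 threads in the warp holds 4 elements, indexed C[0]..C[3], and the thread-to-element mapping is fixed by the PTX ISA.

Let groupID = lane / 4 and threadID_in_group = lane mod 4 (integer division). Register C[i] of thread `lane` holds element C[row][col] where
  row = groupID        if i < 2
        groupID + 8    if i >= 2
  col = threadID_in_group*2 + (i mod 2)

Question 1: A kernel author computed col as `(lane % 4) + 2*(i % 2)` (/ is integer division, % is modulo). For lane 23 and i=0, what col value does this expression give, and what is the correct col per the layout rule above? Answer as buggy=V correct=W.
`(lane % 4) + 2*(i % 2)`[23,0]⇒3
23: gr=5,th=3
[0] (5+0,3*2+0) = (5,6)
col: 3 vs 6

buggy=3 correct=6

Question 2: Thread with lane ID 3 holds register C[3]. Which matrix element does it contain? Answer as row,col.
8,7

lane 3: G=0 (3/4), T=3 (3%4)
i=3: r=0+8=8, c=3*2+1=7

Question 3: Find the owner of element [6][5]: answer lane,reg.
r=6→G=6,rhi=0  c=5→T=2,p=1
L=6*4+2=26  i=0*2+1=1

26,1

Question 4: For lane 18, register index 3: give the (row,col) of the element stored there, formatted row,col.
L=18⇒gr=18>>2=4, th=18&3=2
[3]⇒row 4+8=12  col 2·2+1=5

12,5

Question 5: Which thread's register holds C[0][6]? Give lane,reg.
3,0

r=0⇒gr=0,Rb=0  c=6⇒th=3,odd=0
L=0*4+3=3  i=0*2+0=0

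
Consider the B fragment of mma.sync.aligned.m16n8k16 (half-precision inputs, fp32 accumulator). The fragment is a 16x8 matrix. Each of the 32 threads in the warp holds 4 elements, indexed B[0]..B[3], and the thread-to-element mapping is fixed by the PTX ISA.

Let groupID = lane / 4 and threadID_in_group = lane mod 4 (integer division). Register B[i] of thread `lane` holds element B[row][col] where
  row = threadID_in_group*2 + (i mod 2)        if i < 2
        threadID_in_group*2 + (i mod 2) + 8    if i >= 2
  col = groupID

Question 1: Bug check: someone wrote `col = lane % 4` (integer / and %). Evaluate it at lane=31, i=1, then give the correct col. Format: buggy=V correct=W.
`lane % 4`[31,1]⇒3
lane 31: gr=7 (31/4), th=3 (31%4)
i=1: r=3*2+1+0=7, c=gr=7
col: 3 vs 7

buggy=3 correct=7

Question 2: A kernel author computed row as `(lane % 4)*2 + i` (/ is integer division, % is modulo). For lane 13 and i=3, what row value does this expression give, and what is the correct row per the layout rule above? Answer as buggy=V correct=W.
buggy=5 correct=11

`(lane % 4)*2 + i`[13,3]->5
lane 13: g=3 (13/4), t=1 (13%4)
i=3: r=1*2+1+8=11, c=g=3
row: 5 vs 11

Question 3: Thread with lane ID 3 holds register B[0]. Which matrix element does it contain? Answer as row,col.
lane 3→3/4=0, 3 mod 4=3
i=0  r:2·3+0+0→6  c:0

6,0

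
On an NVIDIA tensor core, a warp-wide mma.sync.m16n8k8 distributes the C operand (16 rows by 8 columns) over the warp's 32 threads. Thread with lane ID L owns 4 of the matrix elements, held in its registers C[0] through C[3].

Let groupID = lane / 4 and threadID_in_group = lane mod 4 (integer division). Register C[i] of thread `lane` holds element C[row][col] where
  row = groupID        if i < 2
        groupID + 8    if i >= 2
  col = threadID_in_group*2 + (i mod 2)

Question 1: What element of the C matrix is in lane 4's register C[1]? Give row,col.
L=4=>grp=4>>2=1, tig=4&3=0
[1]=>row 1+0=1  col 0·2+1=1

1,1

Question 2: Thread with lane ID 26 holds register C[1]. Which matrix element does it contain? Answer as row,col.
6,5

L=26->gid=26>>2=6, tid=26&3=2
[1]->row 6+0=6  col 2·2+1=5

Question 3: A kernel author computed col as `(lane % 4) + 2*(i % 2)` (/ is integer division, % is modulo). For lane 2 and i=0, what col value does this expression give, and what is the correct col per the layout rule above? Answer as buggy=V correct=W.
buggy=2 correct=4

`(lane % 4) + 2*(i % 2)`[2,0]→2
2: G=0,T=2
[0] (0+0,2*2+0) = (0,4)
col: 2 vs 4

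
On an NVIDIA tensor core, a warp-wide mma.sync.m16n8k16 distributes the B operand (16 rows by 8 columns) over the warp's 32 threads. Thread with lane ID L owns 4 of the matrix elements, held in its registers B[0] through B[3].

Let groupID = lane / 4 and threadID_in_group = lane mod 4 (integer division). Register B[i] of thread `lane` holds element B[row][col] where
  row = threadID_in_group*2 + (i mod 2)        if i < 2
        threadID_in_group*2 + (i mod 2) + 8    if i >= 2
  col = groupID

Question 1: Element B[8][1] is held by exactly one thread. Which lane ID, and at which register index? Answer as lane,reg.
4,2

c: 1->gid=1  r: 8->r8=1,tid=0,i&1=0
L=1*4+0=4  i=1*2+0=2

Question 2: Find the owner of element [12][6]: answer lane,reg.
26,2

c=6->g=6  r=12->rb=1,t=2,b0=0
L=6*4+2=26  i=1*2+0=2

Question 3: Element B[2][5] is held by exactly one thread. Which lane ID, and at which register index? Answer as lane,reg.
c: 5->gid=5  r: 2->r8=0,tid=1,i&1=0
L=5*4+1=21  i=0*2+0=0

21,0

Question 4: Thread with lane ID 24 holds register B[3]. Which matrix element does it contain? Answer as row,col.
9,6

L=24=>grp=24>>2=6, tig=24&3=0
[3]=>row 0·2+1+8=9  col grp=6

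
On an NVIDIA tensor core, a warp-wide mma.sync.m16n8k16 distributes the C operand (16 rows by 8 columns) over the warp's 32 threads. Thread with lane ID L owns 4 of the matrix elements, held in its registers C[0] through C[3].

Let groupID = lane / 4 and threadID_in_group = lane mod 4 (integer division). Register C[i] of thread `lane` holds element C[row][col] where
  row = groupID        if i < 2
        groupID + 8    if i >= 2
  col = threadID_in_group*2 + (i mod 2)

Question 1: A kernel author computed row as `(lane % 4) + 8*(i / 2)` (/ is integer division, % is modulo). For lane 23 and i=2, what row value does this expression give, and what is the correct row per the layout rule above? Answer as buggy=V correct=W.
buggy=11 correct=13

`(lane % 4) + 8*(i / 2)`[23,2]->11
lane 23: gid=5 (23/4), tid=3 (23%4)
i=2: r=5+8=13, c=3*2+0=6
row: 11 vs 13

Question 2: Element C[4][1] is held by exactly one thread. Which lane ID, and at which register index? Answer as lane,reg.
r=4->g=4,rb=0  c=1->t=0,b0=1
L=4*4+0=16  i=0*2+1=1

16,1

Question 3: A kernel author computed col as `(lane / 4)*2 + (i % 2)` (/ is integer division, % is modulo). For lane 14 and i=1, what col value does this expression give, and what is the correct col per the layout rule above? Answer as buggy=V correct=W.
buggy=7 correct=5

`(lane / 4)*2 + (i % 2)`[14,1]->7
lane 14: gid=3 (14/4), tid=2 (14%4)
i=1: r=3+0=3, c=2*2+1=5
col: 7 vs 5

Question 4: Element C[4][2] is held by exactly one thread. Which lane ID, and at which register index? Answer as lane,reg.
r=4⇒gr=4,Rb=0  c=2⇒th=1,odd=0
L=4*4+1=17  i=0*2+0=0

17,0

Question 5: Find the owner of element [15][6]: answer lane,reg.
31,2

r=15⇒gr=7,Rb=1  c=6⇒th=3,odd=0
L=7*4+3=31  i=1*2+0=2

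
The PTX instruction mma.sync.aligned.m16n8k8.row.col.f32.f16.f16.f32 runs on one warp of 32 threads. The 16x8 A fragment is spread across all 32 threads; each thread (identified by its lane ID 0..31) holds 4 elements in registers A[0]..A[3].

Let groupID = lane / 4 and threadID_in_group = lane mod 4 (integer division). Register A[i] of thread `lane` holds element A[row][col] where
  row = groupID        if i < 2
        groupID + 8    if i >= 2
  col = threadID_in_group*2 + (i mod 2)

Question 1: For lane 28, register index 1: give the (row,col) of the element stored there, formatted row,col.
7,1

lane 28: gid=7 (28/4), tid=0 (28%4)
i=1: r=7+0=7, c=0*2+1=1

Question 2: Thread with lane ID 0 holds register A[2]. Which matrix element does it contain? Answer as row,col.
8,0

L=0->gid=0>>2=0, tid=0&3=0
[2]->row 0+8=8  col 0·2+0=0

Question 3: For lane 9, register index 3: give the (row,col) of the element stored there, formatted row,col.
9: gr=2,th=1
[3] (2+8,1*2+1) = (10,3)

10,3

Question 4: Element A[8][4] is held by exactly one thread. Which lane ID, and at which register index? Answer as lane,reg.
r=8->g=0,rb=1  c=4->t=2,b0=0
L=0*4+2=2  i=1*2+0=2

2,2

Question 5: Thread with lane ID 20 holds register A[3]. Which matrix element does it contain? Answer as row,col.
lane 20=>20/4=5, 20 mod 4=0
i=3  r:5+8=>13  c:2·0+1=>1

13,1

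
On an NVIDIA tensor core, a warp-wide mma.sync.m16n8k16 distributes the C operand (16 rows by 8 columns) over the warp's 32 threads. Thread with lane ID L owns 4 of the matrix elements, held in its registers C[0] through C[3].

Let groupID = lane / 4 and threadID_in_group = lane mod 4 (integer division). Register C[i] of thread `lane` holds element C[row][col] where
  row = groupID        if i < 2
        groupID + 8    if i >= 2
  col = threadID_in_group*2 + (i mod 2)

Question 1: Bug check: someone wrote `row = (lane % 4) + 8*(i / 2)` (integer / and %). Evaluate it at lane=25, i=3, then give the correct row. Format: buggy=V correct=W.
`(lane % 4) + 8*(i / 2)`[25,3]⇒9
lane 25⇒25/4=6, 25 mod 4=1
i=3  r:6+8⇒14  c:2·1+1⇒3
row: 9 vs 14

buggy=9 correct=14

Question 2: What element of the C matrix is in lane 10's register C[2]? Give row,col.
lane 10->10/4=2, 10 mod 4=2
i=2  r:2+8->10  c:2·2+0->4

10,4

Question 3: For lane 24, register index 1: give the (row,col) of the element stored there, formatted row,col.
6,1

lane 24->24/4=6, 24 mod 4=0
i=1  r:6+0->6  c:2·0+1->1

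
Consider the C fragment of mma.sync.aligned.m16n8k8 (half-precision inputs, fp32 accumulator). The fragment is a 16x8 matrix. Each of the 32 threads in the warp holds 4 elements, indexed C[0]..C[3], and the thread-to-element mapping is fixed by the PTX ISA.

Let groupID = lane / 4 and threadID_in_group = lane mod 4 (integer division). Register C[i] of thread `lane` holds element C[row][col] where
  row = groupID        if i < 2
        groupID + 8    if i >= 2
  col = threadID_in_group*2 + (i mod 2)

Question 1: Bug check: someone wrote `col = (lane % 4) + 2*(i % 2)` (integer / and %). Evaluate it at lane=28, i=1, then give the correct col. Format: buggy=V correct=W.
`(lane % 4) + 2*(i % 2)`[28,1]->2
L=28->gid=28>>2=7, tid=28&3=0
[1]->row 7+0=7  col 0·2+1=1
col: 2 vs 1

buggy=2 correct=1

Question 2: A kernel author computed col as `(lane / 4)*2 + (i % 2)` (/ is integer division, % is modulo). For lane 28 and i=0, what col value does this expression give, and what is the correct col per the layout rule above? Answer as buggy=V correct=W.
buggy=14 correct=0

`(lane / 4)*2 + (i % 2)`[28,0]->14
lane 28: gid=7 (28/4), tid=0 (28%4)
i=0: r=7+0=7, c=0*2+0=0
col: 14 vs 0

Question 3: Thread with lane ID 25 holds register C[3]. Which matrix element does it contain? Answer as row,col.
14,3

lane 25=>25/4=6, 25 mod 4=1
i=3  r:6+8=>14  c:2·1+1=>3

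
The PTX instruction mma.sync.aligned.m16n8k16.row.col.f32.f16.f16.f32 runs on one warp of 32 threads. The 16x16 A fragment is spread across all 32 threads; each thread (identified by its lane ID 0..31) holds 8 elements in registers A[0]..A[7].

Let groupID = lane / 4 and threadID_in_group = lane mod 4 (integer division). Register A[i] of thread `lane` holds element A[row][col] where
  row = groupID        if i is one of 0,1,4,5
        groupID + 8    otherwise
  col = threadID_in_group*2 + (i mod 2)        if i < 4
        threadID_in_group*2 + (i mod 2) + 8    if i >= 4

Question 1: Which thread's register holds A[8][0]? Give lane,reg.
r=8→G=0,rhi=1  c=0→chi=0,T=0,p=0
L=0*4+0=0  i=0*4+1*2+0=2

0,2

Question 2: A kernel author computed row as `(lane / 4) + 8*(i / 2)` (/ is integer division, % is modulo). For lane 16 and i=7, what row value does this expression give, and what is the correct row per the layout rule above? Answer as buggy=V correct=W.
buggy=28 correct=12

`(lane / 4) + 8*(i / 2)`[16,7]→28
lane 16: G=4 (16/4), T=0 (16%4)
i=7: r=4+8=12, c=0*2+1+8=9
row: 28 vs 12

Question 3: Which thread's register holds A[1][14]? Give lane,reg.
7,4

r=1⇒gr=1,Rb=0  c=14⇒Cb=1,th=3,odd=0
L=1*4+3=7  i=1*4+0*2+0=4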